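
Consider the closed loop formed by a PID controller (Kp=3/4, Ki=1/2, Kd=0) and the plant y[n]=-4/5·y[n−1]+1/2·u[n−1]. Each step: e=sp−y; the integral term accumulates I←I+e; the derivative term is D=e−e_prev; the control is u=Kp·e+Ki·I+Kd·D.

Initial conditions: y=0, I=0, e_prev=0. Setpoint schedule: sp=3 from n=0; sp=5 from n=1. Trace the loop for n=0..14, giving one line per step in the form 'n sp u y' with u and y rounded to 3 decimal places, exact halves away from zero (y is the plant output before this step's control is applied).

(exact arithmetic carried between steps; '≈' marks a value shown rounded to 6 d.p. or computed from one; I and e_prev carry over from the previous line; the table rounds u and y to 3 d.p., halves away from zero)
n=0: y=0, sp=3, e=sp−y=3; I=3, D=e−e_prev=3; u=3/4·3+1/2·3+0·3=3.75; next y=-4/5·0+1/2·3.75=1.875
n=1: y=1.875, sp=5, e=sp−y=3.125; I=6.125, D=e−e_prev=0.125; u=3/4·3.125+1/2·6.125+0·0.125=5.40625; next y=-4/5·1.875+1/2·5.40625=1.203125
n=2: y=1.203125, sp=5, e=sp−y=3.796875; I=9.921875, D=e−e_prev=0.671875; u=3/4·3.796875+1/2·9.921875+0·0.671875≈7.808594; next y=-4/5·1.203125+1/2·7.808594≈2.941797
n=3: y≈2.941797, sp=5, e=sp−y≈2.058203; I≈11.980078, D=e−e_prev≈-1.738672; u=3/4·2.058203+1/2·11.980078+0·(-1.738672)≈7.533691; next y=-4/5·2.941797+1/2·7.533691≈1.413408
n=4: y≈1.413408, sp=5, e=sp−y≈3.586592; I≈15.566670, D=e−e_prev≈1.528389; u=3/4·3.586592+1/2·15.566670+0·1.528389≈10.473279; next y=-4/5·1.413408+1/2·10.473279≈4.105913
n=5: y≈4.105913, sp=5, e=sp−y≈0.894087; I≈16.460757, D=e−e_prev≈-2.692505; u=3/4·0.894087+1/2·16.460757+0·(-2.692505)≈8.900944; next y=-4/5·4.105913+1/2·8.900944≈1.165742
n=6: y≈1.165742, sp=5, e=sp−y≈3.834258; I≈20.295015, D=e−e_prev≈2.940171; u=3/4·3.834258+1/2·20.295015+0·2.940171≈13.023201; next y=-4/5·1.165742+1/2·13.023201≈5.579007
n=7: y≈5.579007, sp=5, e=sp−y≈-0.579007; I≈19.716008, D=e−e_prev≈-4.413266; u=3/4·(-0.579007)+1/2·19.716008+0·(-4.413266)≈9.423748; next y=-4/5·5.579007+1/2·9.423748≈0.248668
n=8: y≈0.248668, sp=5, e=sp−y≈4.751332; I≈24.467340, D=e−e_prev≈5.330339; u=3/4·4.751332+1/2·24.467340+0·5.330339≈15.797169; next y=-4/5·0.248668+1/2·15.797169≈7.699650
n=9: y≈7.699650, sp=5, e=sp−y≈-2.699650; I≈21.767690, D=e−e_prev≈-7.450981; u=3/4·(-2.699650)+1/2·21.767690+0·(-7.450981)≈8.859108; next y=-4/5·7.699650+1/2·8.859108≈-1.730166
n=10: y≈-1.730166, sp=5, e=sp−y≈6.730166; I≈28.497856, D=e−e_prev≈9.429815; u=3/4·6.730166+1/2·28.497856+0·9.429815≈19.296552; next y=-4/5·(-1.730166)+1/2·19.296552≈11.032409
n=11: y≈11.032409, sp=5, e=sp−y≈-6.032409; I≈22.465447, D=e−e_prev≈-12.762575; u=3/4·(-6.032409)+1/2·22.465447+0·(-12.762575)≈6.708417; next y=-4/5·11.032409+1/2·6.708417≈-5.471719
n=12: y≈-5.471719, sp=5, e=sp−y≈10.471719; I≈32.937166, D=e−e_prev≈16.504127; u=3/4·10.471719+1/2·32.937166+0·16.504127≈24.322372; next y=-4/5·(-5.471719)+1/2·24.322372≈16.538561
n=13: y≈16.538561, sp=5, e=sp−y≈-11.538561; I≈21.398605, D=e−e_prev≈-22.010279; u=3/4·(-11.538561)+1/2·21.398605+0·(-22.010279)≈2.045382; next y=-4/5·16.538561+1/2·2.045382≈-12.208158
n=14: y≈-12.208158, sp=5, e=sp−y≈17.208158; I≈38.606762, D=e−e_prev≈28.746718; u=3/4·17.208158+1/2·38.606762+0·28.746718≈32.209499; next y=-4/5·(-12.208158)+1/2·32.209499≈25.871276

0 3 3.750 0.000
1 5 5.406 1.875
2 5 7.809 1.203
3 5 7.534 2.942
4 5 10.473 1.413
5 5 8.901 4.106
6 5 13.023 1.166
7 5 9.424 5.579
8 5 15.797 0.249
9 5 8.859 7.700
10 5 19.297 -1.730
11 5 6.708 11.032
12 5 24.322 -5.472
13 5 2.045 16.539
14 5 32.209 -12.208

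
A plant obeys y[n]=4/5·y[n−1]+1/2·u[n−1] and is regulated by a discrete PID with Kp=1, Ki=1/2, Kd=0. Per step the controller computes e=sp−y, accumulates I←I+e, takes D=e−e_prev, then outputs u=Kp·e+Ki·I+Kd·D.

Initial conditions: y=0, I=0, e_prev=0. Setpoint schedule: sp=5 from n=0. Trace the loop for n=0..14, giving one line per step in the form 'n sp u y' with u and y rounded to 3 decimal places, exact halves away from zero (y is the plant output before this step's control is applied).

(exact arithmetic carried between steps; '≈' marks a value shown rounded to 6 d.p. or computed from one; I and e_prev carry over from the previous line; the table rounds u and y to 3 d.p., halves away from zero)
n=0: y=0, sp=5, e=sp−y=5; I=5, D=e−e_prev=5; u=1·5+1/2·5+0·5=7.5; next y=4/5·0+1/2·7.5=3.75
n=1: y=3.75, sp=5, e=sp−y=1.25; I=6.25, D=e−e_prev=-3.75; u=1·1.25+1/2·6.25+0·(-3.75)=4.375; next y=4/5·3.75+1/2·4.375=5.1875
n=2: y=5.1875, sp=5, e=sp−y=-0.1875; I=6.0625, D=e−e_prev=-1.4375; u=1·(-0.1875)+1/2·6.0625+0·(-1.4375)=2.84375; next y=4/5·5.1875+1/2·2.84375=5.571875
n=3: y=5.571875, sp=5, e=sp−y=-0.571875; I=5.490625, D=e−e_prev=-0.384375; u=1·(-0.571875)+1/2·5.490625+0·(-0.384375)≈2.173438; next y=4/5·5.571875+1/2·2.173438≈5.544219
n=4: y≈5.544219, sp=5, e=sp−y≈-0.544219; I≈4.946406, D=e−e_prev≈0.027656; u=1·(-0.544219)+1/2·4.946406+0·0.027656≈1.928984; next y=4/5·5.544219+1/2·1.928984≈5.399867
n=5: y≈5.399867, sp=5, e=sp−y≈-0.399867; I≈4.546539, D=e−e_prev≈0.144352; u=1·(-0.399867)+1/2·4.546539+0·0.144352≈1.873402; next y=4/5·5.399867+1/2·1.873402≈5.256595
n=6: y≈5.256595, sp=5, e=sp−y≈-0.256595; I≈4.289944, D=e−e_prev≈0.143272; u=1·(-0.256595)+1/2·4.289944+0·0.143272≈1.888377; next y=4/5·5.256595+1/2·1.888377≈5.149465
n=7: y≈5.149465, sp=5, e=sp−y≈-0.149465; I≈4.140480, D=e−e_prev≈0.107130; u=1·(-0.149465)+1/2·4.140480+0·0.107130≈1.920775; next y=4/5·5.149465+1/2·1.920775≈5.079959
n=8: y≈5.079959, sp=5, e=sp−y≈-0.079959; I≈4.060520, D=e−e_prev≈0.069505; u=1·(-0.079959)+1/2·4.060520+0·0.069505≈1.950301; next y=4/5·5.079959+1/2·1.950301≈5.039118
n=9: y≈5.039118, sp=5, e=sp−y≈-0.039118; I≈4.021402, D=e−e_prev≈0.040841; u=1·(-0.039118)+1/2·4.021402+0·0.040841≈1.971583; next y=4/5·5.039118+1/2·1.971583≈5.017086
n=10: y≈5.017086, sp=5, e=sp−y≈-0.017086; I≈4.004317, D=e−e_prev≈0.022032; u=1·(-0.017086)+1/2·4.004317+0·0.022032≈1.985072; next y=4/5·5.017086+1/2·1.985072≈5.006205
n=11: y≈5.006205, sp=5, e=sp−y≈-0.006205; I≈3.998112, D=e−e_prev≈0.010881; u=1·(-0.006205)+1/2·3.998112+0·0.010881≈1.992851; next y=4/5·5.006205+1/2·1.992851≈5.001389
n=12: y≈5.001389, sp=5, e=sp−y≈-0.001389; I≈3.996722, D=e−e_prev≈0.004816; u=1·(-0.001389)+1/2·3.996722+0·0.004816≈1.996972; next y=4/5·5.001389+1/2·1.996972≈4.999597
n=13: y≈4.999597, sp=5, e=sp−y≈0.000403; I≈3.997125, D=e−e_prev≈0.001792; u=1·0.000403+1/2·3.997125+0·0.001792≈1.998965; next y=4/5·4.999597+1/2·1.998965≈4.999160
n=14: y≈4.999160, sp=5, e=sp−y≈0.000840; I≈3.997964, D=e−e_prev≈0.000437; u=1·0.000840+1/2·3.997964+0·0.000437≈1.999822; next y=4/5·4.999160+1/2·1.999822≈4.999239

0 5 7.500 0.000
1 5 4.375 3.750
2 5 2.844 5.188
3 5 2.173 5.572
4 5 1.929 5.544
5 5 1.873 5.400
6 5 1.888 5.257
7 5 1.921 5.149
8 5 1.950 5.080
9 5 1.972 5.039
10 5 1.985 5.017
11 5 1.993 5.006
12 5 1.997 5.001
13 5 1.999 5.000
14 5 2.000 4.999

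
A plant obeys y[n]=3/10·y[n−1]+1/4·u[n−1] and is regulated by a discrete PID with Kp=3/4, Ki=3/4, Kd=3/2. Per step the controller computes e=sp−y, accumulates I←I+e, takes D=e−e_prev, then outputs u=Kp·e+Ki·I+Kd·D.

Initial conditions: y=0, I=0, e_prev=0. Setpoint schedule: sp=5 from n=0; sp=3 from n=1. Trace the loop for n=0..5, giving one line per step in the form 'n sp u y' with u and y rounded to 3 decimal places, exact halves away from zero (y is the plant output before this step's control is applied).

0 5 15.000 0.000
1 3 -6.000 3.750
2 3 14.438 -0.375
3 3 -0.834 3.497
4 3 12.570 0.840
5 3 2.543 3.395

(exact arithmetic carried between steps; '≈' marks a value shown rounded to 6 d.p. or computed from one; I and e_prev carry over from the previous line; the table rounds u and y to 3 d.p., halves away from zero)
n=0: y=0, sp=5, e=sp−y=5; I=5, D=e−e_prev=5; u=3/4·5+3/4·5+3/2·5=15; next y=3/10·0+1/4·15=3.75
n=1: y=3.75, sp=3, e=sp−y=-0.75; I=4.25, D=e−e_prev=-5.75; u=3/4·(-0.75)+3/4·4.25+3/2·(-5.75)=-6; next y=3/10·3.75+1/4·(-6)=-0.375
n=2: y=-0.375, sp=3, e=sp−y=3.375; I=7.625, D=e−e_prev=4.125; u=3/4·3.375+3/4·7.625+3/2·4.125=14.4375; next y=3/10·(-0.375)+1/4·14.4375=3.496875
n=3: y=3.496875, sp=3, e=sp−y=-0.496875; I=7.128125, D=e−e_prev=-3.871875; u=3/4·(-0.496875)+3/4·7.128125+3/2·(-3.871875)=-0.834375; next y=3/10·3.496875+1/4·(-0.834375)≈0.840469
n=4: y≈0.840469, sp=3, e=sp−y≈2.159531; I≈9.287656, D=e−e_prev≈2.656406; u=3/4·2.159531+3/4·9.287656+3/2·2.656406≈12.57; next y=3/10·0.840469+1/4·12.57≈3.394641
n=5: y≈3.394641, sp=3, e=sp−y≈-0.394641; I≈8.893016, D=e−e_prev≈-2.554172; u=3/4·(-0.394641)+3/4·8.893016+3/2·(-2.554172)≈2.542523; next y=3/10·3.394641+1/4·2.542523≈1.654023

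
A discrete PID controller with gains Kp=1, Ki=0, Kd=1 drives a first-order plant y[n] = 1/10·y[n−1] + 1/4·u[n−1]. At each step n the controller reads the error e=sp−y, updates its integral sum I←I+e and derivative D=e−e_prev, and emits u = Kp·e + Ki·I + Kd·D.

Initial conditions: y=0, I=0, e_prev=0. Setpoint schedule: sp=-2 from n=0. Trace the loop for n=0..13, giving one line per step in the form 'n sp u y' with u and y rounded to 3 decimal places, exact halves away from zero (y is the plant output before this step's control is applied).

0 -2 -4.000 0.000
1 -2 0.000 -1.000
2 -2 -2.800 -0.100
3 -2 -0.680 -0.710
4 -2 -2.228 -0.241
5 -2 -1.079 -0.581
6 -2 -1.925 -0.328
7 -2 -1.300 -0.514
8 -2 -1.762 -0.376
9 -2 -1.420 -0.478
10 -2 -1.672 -0.403
11 -2 -1.486 -0.458
12 -2 -1.624 -0.417
13 -2 -1.522 -0.448

(exact arithmetic carried between steps; '≈' marks a value shown rounded to 6 d.p. or computed from one; I and e_prev carry over from the previous line; the table rounds u and y to 3 d.p., halves away from zero)
n=0: y=0, sp=-2, e=sp−y=-2; I=-2, D=e−e_prev=-2; u=1·(-2)+0·(-2)+1·(-2)=-4; next y=1/10·0+1/4·(-4)=-1
n=1: y=-1, sp=-2, e=sp−y=-1; I=-3, D=e−e_prev=1; u=1·(-1)+0·(-3)+1·1=0; next y=1/10·(-1)+1/4·0=-0.1
n=2: y=-0.1, sp=-2, e=sp−y=-1.9; I=-4.9, D=e−e_prev=-0.9; u=1·(-1.9)+0·(-4.9)+1·(-0.9)=-2.8; next y=1/10·(-0.1)+1/4·(-2.8)=-0.71
n=3: y=-0.71, sp=-2, e=sp−y=-1.29; I=-6.19, D=e−e_prev=0.61; u=1·(-1.29)+0·(-6.19)+1·0.61=-0.68; next y=1/10·(-0.71)+1/4·(-0.68)=-0.241
n=4: y=-0.241, sp=-2, e=sp−y=-1.759; I=-7.949, D=e−e_prev=-0.469; u=1·(-1.759)+0·(-7.949)+1·(-0.469)=-2.228; next y=1/10·(-0.241)+1/4·(-2.228)=-0.5811
n=5: y=-0.5811, sp=-2, e=sp−y=-1.4189; I=-9.3679, D=e−e_prev=0.3401; u=1·(-1.4189)+0·(-9.3679)+1·0.3401=-1.0788; next y=1/10·(-0.5811)+1/4·(-1.0788)=-0.32781
n=6: y=-0.32781, sp=-2, e=sp−y=-1.67219; I=-11.04009, D=e−e_prev=-0.25329; u=1·(-1.67219)+0·(-11.04009)+1·(-0.25329)=-1.92548; next y=1/10·(-0.32781)+1/4·(-1.92548)=-0.514151
n=7: y=-0.514151, sp=-2, e=sp−y=-1.485849; I=-12.525939, D=e−e_prev=0.186341; u=1·(-1.485849)+0·(-12.525939)+1·0.186341=-1.299508; next y=1/10·(-0.514151)+1/4·(-1.299508)≈-0.376292
n=8: y≈-0.376292, sp=-2, e=sp−y≈-1.623708; I≈-14.149647, D=e−e_prev≈-0.137859; u=1·(-1.623708)+0·(-14.149647)+1·(-0.137859)≈-1.761567; next y=1/10·(-0.376292)+1/4·(-1.761567)≈-0.478021
n=9: y≈-0.478021, sp=-2, e=sp−y≈-1.521979; I≈-15.671626, D=e−e_prev≈0.101729; u=1·(-1.521979)+0·(-15.671626)+1·0.101729≈-1.420250; next y=1/10·(-0.478021)+1/4·(-1.420250)≈-0.402865
n=10: y≈-0.402865, sp=-2, e=sp−y≈-1.597135; I≈-17.268761, D=e−e_prev≈-0.075156; u=1·(-1.597135)+0·(-17.268761)+1·(-0.075156)≈-1.672292; next y=1/10·(-0.402865)+1/4·(-1.672292)≈-0.458359
n=11: y≈-0.458359, sp=-2, e=sp−y≈-1.541641; I≈-18.810402, D=e−e_prev≈0.055495; u=1·(-1.541641)+0·(-18.810402)+1·0.055495≈-1.486146; next y=1/10·(-0.458359)+1/4·(-1.486146)≈-0.417372
n=12: y≈-0.417372, sp=-2, e=sp−y≈-1.582628; I≈-20.393030, D=e−e_prev≈-0.040987; u=1·(-1.582628)+0·(-20.393030)+1·(-0.040987)≈-1.623615; next y=1/10·(-0.417372)+1/4·(-1.623615)≈-0.447641
n=13: y≈-0.447641, sp=-2, e=sp−y≈-1.552359; I≈-21.945389, D=e−e_prev≈0.030268; u=1·(-1.552359)+0·(-21.945389)+1·0.030268≈-1.522091; next y=1/10·(-0.447641)+1/4·(-1.522091)≈-0.425287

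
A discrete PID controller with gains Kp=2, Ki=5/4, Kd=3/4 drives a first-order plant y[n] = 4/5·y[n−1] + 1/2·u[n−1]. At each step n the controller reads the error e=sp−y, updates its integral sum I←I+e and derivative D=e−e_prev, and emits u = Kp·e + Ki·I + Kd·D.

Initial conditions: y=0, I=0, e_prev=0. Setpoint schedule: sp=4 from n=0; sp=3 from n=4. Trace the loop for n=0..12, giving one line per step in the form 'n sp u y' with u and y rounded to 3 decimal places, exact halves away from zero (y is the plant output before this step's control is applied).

(exact arithmetic carried between steps; '≈' marks a value shown rounded to 6 d.p. or computed from one; I and e_prev carry over from the previous line; the table rounds u and y to 3 d.p., halves away from zero)
n=0: y=0, sp=4, e=sp−y=4; I=4, D=e−e_prev=4; u=2·4+5/4·4+3/4·4=16; next y=4/5·0+1/2·16=8
n=1: y=8, sp=4, e=sp−y=-4; I=0, D=e−e_prev=-8; u=2·(-4)+5/4·0+3/4·(-8)=-14; next y=4/5·8+1/2·(-14)=-0.6
n=2: y=-0.6, sp=4, e=sp−y=4.6; I=4.6, D=e−e_prev=8.6; u=2·4.6+5/4·4.6+3/4·8.6=21.4; next y=4/5·(-0.6)+1/2·21.4=10.22
n=3: y=10.22, sp=4, e=sp−y=-6.22; I=-1.62, D=e−e_prev=-10.82; u=2·(-6.22)+5/4·(-1.62)+3/4·(-10.82)=-22.58; next y=4/5·10.22+1/2·(-22.58)=-3.114
n=4: y=-3.114, sp=3, e=sp−y=6.114; I=4.494, D=e−e_prev=12.334; u=2·6.114+5/4·4.494+3/4·12.334=27.096; next y=4/5·(-3.114)+1/2·27.096=11.0568
n=5: y=11.0568, sp=3, e=sp−y=-8.0568; I=-3.5628, D=e−e_prev=-14.1708; u=2·(-8.0568)+5/4·(-3.5628)+3/4·(-14.1708)=-31.1952; next y=4/5·11.0568+1/2·(-31.1952)=-6.75216
n=6: y=-6.75216, sp=3, e=sp−y=9.75216; I=6.18936, D=e−e_prev=17.80896; u=2·9.75216+5/4·6.18936+3/4·17.80896=40.59774; next y=4/5·(-6.75216)+1/2·40.59774=14.897142
n=7: y=14.897142, sp=3, e=sp−y=-11.897142; I=-5.707782, D=e−e_prev=-21.649302; u=2·(-11.897142)+5/4·(-5.707782)+3/4·(-21.649302)=-47.165988; next y=4/5·14.897142+1/2·(-47.165988)≈-11.665280
n=8: y≈-11.665280, sp=3, e=sp−y≈14.665280; I≈8.957498, D=e−e_prev≈26.562422; u=2·14.665280+5/4·8.957498+3/4·26.562422≈60.449251; next y=4/5·(-11.665280)+1/2·60.449251≈20.892401
n=9: y≈20.892401, sp=3, e=sp−y≈-17.892401; I≈-8.934903, D=e−e_prev≈-32.557681; u=2·(-17.892401)+5/4·(-8.934903)+3/4·(-32.557681)≈-71.371691; next y=4/5·20.892401+1/2·(-71.371691)≈-18.971925
n=10: y≈-18.971925, sp=3, e=sp−y≈21.971925; I≈13.037022, D=e−e_prev≈39.864326; u=2·21.971925+5/4·13.037022+3/4·39.864326≈90.138372; next y=4/5·(-18.971925)+1/2·90.138372≈29.891646
n=11: y≈29.891646, sp=3, e=sp−y≈-26.891646; I≈-13.854624, D=e−e_prev≈-48.863571; u=2·(-26.891646)+5/4·(-13.854624)+3/4·(-48.863571)≈-107.749250; next y=4/5·29.891646+1/2·(-107.749250)≈-29.961308
n=12: y≈-29.961308, sp=3, e=sp−y≈32.961308; I≈19.106684, D=e−e_prev≈59.852954; u=2·32.961308+5/4·19.106684+3/4·59.852954≈134.695687; next y=4/5·(-29.961308)+1/2·134.695687≈43.378797

0 4 16.000 0.000
1 4 -14.000 8.000
2 4 21.400 -0.600
3 4 -22.580 10.220
4 3 27.096 -3.114
5 3 -31.195 11.057
6 3 40.598 -6.752
7 3 -47.166 14.897
8 3 60.449 -11.665
9 3 -71.372 20.892
10 3 90.138 -18.972
11 3 -107.749 29.892
12 3 134.696 -29.961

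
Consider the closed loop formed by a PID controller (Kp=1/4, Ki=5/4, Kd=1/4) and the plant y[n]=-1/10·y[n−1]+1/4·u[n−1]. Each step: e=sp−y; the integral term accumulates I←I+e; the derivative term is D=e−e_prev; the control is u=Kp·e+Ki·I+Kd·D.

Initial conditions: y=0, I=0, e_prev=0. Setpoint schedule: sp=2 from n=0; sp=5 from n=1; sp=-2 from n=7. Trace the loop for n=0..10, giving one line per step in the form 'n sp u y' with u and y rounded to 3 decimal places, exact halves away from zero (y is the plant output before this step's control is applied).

0 2 3.500 0.000
1 5 9.219 0.875
2 5 11.495 2.217
3 5 14.548 2.652
4 5 16.332 3.372
5 5 17.893 3.746
6 5 18.937 4.099
7 -2 7.507 4.324
8 -2 6.448 1.444
9 -2 1.382 1.468
10 -2 -0.726 0.199

(exact arithmetic carried between steps; '≈' marks a value shown rounded to 6 d.p. or computed from one; I and e_prev carry over from the previous line; the table rounds u and y to 3 d.p., halves away from zero)
n=0: y=0, sp=2, e=sp−y=2; I=2, D=e−e_prev=2; u=1/4·2+5/4·2+1/4·2=3.5; next y=-1/10·0+1/4·3.5=0.875
n=1: y=0.875, sp=5, e=sp−y=4.125; I=6.125, D=e−e_prev=2.125; u=1/4·4.125+5/4·6.125+1/4·2.125=9.21875; next y=-1/10·0.875+1/4·9.21875≈2.217188
n=2: y≈2.217188, sp=5, e=sp−y≈2.782813; I≈8.907813, D=e−e_prev≈-1.342188; u=1/4·2.782813+5/4·8.907813+1/4·(-1.342188)≈11.494922; next y=-1/10·2.217188+1/4·11.494922≈2.652012
n=3: y≈2.652012, sp=5, e=sp−y≈2.347988; I≈11.255801, D=e−e_prev≈-0.434824; u=1/4·2.347988+5/4·11.255801+1/4·(-0.434824)≈14.548042; next y=-1/10·2.652012+1/4·14.548042≈3.371809
n=4: y≈3.371809, sp=5, e=sp−y≈1.628191; I≈12.883991, D=e−e_prev≈-0.719798; u=1/4·1.628191+5/4·12.883991+1/4·(-0.719798)≈16.332088; next y=-1/10·3.371809+1/4·16.332088≈3.745841
n=5: y≈3.745841, sp=5, e=sp−y≈1.254159; I≈14.138150, D=e−e_prev≈-0.374032; u=1/4·1.254159+5/4·14.138150+1/4·(-0.374032)≈17.892720; next y=-1/10·3.745841+1/4·17.892720≈4.098596
n=6: y≈4.098596, sp=5, e=sp−y≈0.901404; I≈15.039555, D=e−e_prev≈-0.352755; u=1/4·0.901404+5/4·15.039555+1/4·(-0.352755)≈18.936606; next y=-1/10·4.098596+1/4·18.936606≈4.324292
n=7: y≈4.324292, sp=-2, e=sp−y≈-6.324292; I≈8.715263, D=e−e_prev≈-7.225696; u=1/4·(-6.324292)+5/4·8.715263+1/4·(-7.225696)≈7.506582; next y=-1/10·4.324292+1/4·7.506582≈1.444216
n=8: y≈1.444216, sp=-2, e=sp−y≈-3.444216; I≈5.271047, D=e−e_prev≈2.880076; u=1/4·(-3.444216)+5/4·5.271047+1/4·2.880076≈6.447773; next y=-1/10·1.444216+1/4·6.447773≈1.467522
n=9: y≈1.467522, sp=-2, e=sp−y≈-3.467522; I≈1.803525, D=e−e_prev≈-0.023305; u=1/4·(-3.467522)+5/4·1.803525+1/4·(-0.023305)≈1.381699; next y=-1/10·1.467522+1/4·1.381699≈0.198673
n=10: y≈0.198673, sp=-2, e=sp−y≈-2.198673; I≈-0.395148, D=e−e_prev≈1.268849; u=1/4·(-2.198673)+5/4·(-0.395148)+1/4·1.268849≈-0.726391; next y=-1/10·0.198673+1/4·(-0.726391)≈-0.201465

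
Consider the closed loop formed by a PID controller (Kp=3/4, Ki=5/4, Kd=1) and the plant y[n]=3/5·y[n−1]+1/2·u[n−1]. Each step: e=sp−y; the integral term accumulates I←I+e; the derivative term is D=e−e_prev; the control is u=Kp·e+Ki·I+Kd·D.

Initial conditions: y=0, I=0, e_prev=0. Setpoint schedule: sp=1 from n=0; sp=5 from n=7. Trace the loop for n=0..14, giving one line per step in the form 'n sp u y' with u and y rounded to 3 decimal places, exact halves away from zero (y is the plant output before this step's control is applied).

(exact arithmetic carried between steps; '≈' marks a value shown rounded to 6 d.p. or computed from one; I and e_prev carry over from the previous line; the table rounds u and y to 3 d.p., halves away from zero)
n=0: y=0, sp=1, e=sp−y=1; I=1, D=e−e_prev=1; u=3/4·1+5/4·1+1·1=3; next y=3/5·0+1/2·3=1.5
n=1: y=1.5, sp=1, e=sp−y=-0.5; I=0.5, D=e−e_prev=-1.5; u=3/4·(-0.5)+5/4·0.5+1·(-1.5)=-1.25; next y=3/5·1.5+1/2·(-1.25)=0.275
n=2: y=0.275, sp=1, e=sp−y=0.725; I=1.225, D=e−e_prev=1.225; u=3/4·0.725+5/4·1.225+1·1.225=3.3; next y=3/5·0.275+1/2·3.3=1.815
n=3: y=1.815, sp=1, e=sp−y=-0.815; I=0.41, D=e−e_prev=-1.54; u=3/4·(-0.815)+5/4·0.41+1·(-1.54)=-1.63875; next y=3/5·1.815+1/2·(-1.63875)=0.269625
n=4: y=0.269625, sp=1, e=sp−y=0.730375; I=1.140375, D=e−e_prev=1.545375; u=3/4·0.730375+5/4·1.140375+1·1.545375=3.518625; next y=3/5·0.269625+1/2·3.518625≈1.921088
n=5: y≈1.921088, sp=1, e=sp−y≈-0.921088; I≈0.219288, D=e−e_prev≈-1.651463; u=3/4·(-0.921088)+5/4·0.219288+1·(-1.651463)≈-2.068169; next y=3/5·1.921088+1/2·(-2.068169)≈0.118568
n=6: y≈0.118568, sp=1, e=sp−y≈0.881432; I≈1.100719, D=e−e_prev≈1.802519; u=3/4·0.881432+5/4·1.100719+1·1.802519≈3.839493; next y=3/5·0.118568+1/2·3.839493≈1.990887
n=7: y≈1.990887, sp=5, e=sp−y≈3.009113; I≈4.109832, D=e−e_prev≈2.127681; u=3/4·3.009113+5/4·4.109832+1·2.127681≈9.521806; next y=3/5·1.990887+1/2·9.521806≈5.955435
n=8: y≈5.955435, sp=5, e=sp−y≈-0.955435; I≈3.154397, D=e−e_prev≈-3.964548; u=3/4·(-0.955435)+5/4·3.154397+1·(-3.964548)≈-0.738128; next y=3/5·5.955435+1/2·(-0.738128)≈3.204197
n=9: y≈3.204197, sp=5, e=sp−y≈1.795803; I≈4.950200, D=e−e_prev≈2.751238; u=3/4·1.795803+5/4·4.950200+1·2.751238≈10.285841; next y=3/5·3.204197+1/2·10.285841≈7.065438
n=10: y≈7.065438, sp=5, e=sp−y≈-2.065438; I≈2.884762, D=e−e_prev≈-3.861241; u=3/4·(-2.065438)+5/4·2.884762+1·(-3.861241)≈-1.804368; next y=3/5·7.065438+1/2·(-1.804368)≈3.337079
n=11: y≈3.337079, sp=5, e=sp−y≈1.662921; I≈4.547683, D=e−e_prev≈3.728360; u=3/4·1.662921+5/4·4.547683+1·3.728360≈10.660154; next y=3/5·3.337079+1/2·10.660154≈7.332324
n=12: y≈7.332324, sp=5, e=sp−y≈-2.332324; I≈2.215358, D=e−e_prev≈-3.995245; u=3/4·(-2.332324)+5/4·2.215358+1·(-3.995245)≈-2.975290; next y=3/5·7.332324+1/2·(-2.975290)≈2.911749
n=13: y≈2.911749, sp=5, e=sp−y≈2.088251; I≈4.303609, D=e−e_prev≈4.420575; u=3/4·2.088251+5/4·4.303609+1·4.420575≈11.366274; next y=3/5·2.911749+1/2·11.366274≈7.430187
n=14: y≈7.430187, sp=5, e=sp−y≈-2.430187; I≈1.873422, D=e−e_prev≈-4.518437; u=3/4·(-2.430187)+5/4·1.873422+1·(-4.518437)≈-3.999300; next y=3/5·7.430187+1/2·(-3.999300)≈2.458462

0 1 3.000 0.000
1 1 -1.250 1.500
2 1 3.300 0.275
3 1 -1.639 1.815
4 1 3.519 0.270
5 1 -2.068 1.921
6 1 3.839 0.119
7 5 9.522 1.991
8 5 -0.738 5.955
9 5 10.286 3.204
10 5 -1.804 7.065
11 5 10.660 3.337
12 5 -2.975 7.332
13 5 11.366 2.912
14 5 -3.999 7.430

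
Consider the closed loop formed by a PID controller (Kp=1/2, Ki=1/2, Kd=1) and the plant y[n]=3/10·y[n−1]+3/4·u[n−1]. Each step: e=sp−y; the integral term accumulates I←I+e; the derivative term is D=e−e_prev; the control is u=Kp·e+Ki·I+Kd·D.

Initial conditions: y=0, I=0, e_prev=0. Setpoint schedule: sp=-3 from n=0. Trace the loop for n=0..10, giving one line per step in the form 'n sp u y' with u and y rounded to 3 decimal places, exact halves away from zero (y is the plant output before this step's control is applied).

0 -3 -6.000 0.000
1 -3 4.500 -4.500
2 -3 -12.300 2.025
3 -3 12.998 -8.618
4 -3 -26.397 7.163
5 -3 33.925 -17.649
6 -3 -59.158 20.149
7 -3 84.012 -38.324
8 -3 -136.471 51.512
9 -3 202.932 -86.900
10 -3 -319.587 126.129

(exact arithmetic carried between steps; '≈' marks a value shown rounded to 6 d.p. or computed from one; I and e_prev carry over from the previous line; the table rounds u and y to 3 d.p., halves away from zero)
n=0: y=0, sp=-3, e=sp−y=-3; I=-3, D=e−e_prev=-3; u=1/2·(-3)+1/2·(-3)+1·(-3)=-6; next y=3/10·0+3/4·(-6)=-4.5
n=1: y=-4.5, sp=-3, e=sp−y=1.5; I=-1.5, D=e−e_prev=4.5; u=1/2·1.5+1/2·(-1.5)+1·4.5=4.5; next y=3/10·(-4.5)+3/4·4.5=2.025
n=2: y=2.025, sp=-3, e=sp−y=-5.025; I=-6.525, D=e−e_prev=-6.525; u=1/2·(-5.025)+1/2·(-6.525)+1·(-6.525)=-12.3; next y=3/10·2.025+3/4·(-12.3)=-8.6175
n=3: y=-8.6175, sp=-3, e=sp−y=5.6175; I=-0.9075, D=e−e_prev=10.6425; u=1/2·5.6175+1/2·(-0.9075)+1·10.6425=12.9975; next y=3/10·(-8.6175)+3/4·12.9975=7.162875
n=4: y=7.162875, sp=-3, e=sp−y=-10.162875; I=-11.070375, D=e−e_prev=-15.780375; u=1/2·(-10.162875)+1/2·(-11.070375)+1·(-15.780375)=-26.397; next y=3/10·7.162875+3/4·(-26.397)≈-17.648888
n=5: y≈-17.648888, sp=-3, e=sp−y≈14.648888; I≈3.578513, D=e−e_prev≈24.811763; u=1/2·14.648888+1/2·3.578513+1·24.811763≈33.925463; next y=3/10·(-17.648888)+3/4·33.925463≈20.149431
n=6: y≈20.149431, sp=-3, e=sp−y≈-23.149431; I≈-19.570918, D=e−e_prev≈-37.798318; u=1/2·(-23.149431)+1/2·(-19.570918)+1·(-37.798318)≈-59.158493; next y=3/10·20.149431+3/4·(-59.158493)≈-38.324040
n=7: y≈-38.324040, sp=-3, e=sp−y≈35.324040; I≈15.753122, D=e−e_prev≈58.473471; u=1/2·35.324040+1/2·15.753122+1·58.473471≈84.012052; next y=3/10·(-38.324040)+3/4·84.012052≈51.511827
n=8: y≈51.511827, sp=-3, e=sp−y≈-54.511827; I≈-38.758705, D=e−e_prev≈-89.835867; u=1/2·(-54.511827)+1/2·(-38.758705)+1·(-89.835867)≈-136.471133; next y=3/10·51.511827+3/4·(-136.471133)≈-86.899802
n=9: y≈-86.899802, sp=-3, e=sp−y≈83.899802; I≈45.141097, D=e−e_prev≈138.411629; u=1/2·83.899802+1/2·45.141097+1·138.411629≈202.932078; next y=3/10·(-86.899802)+3/4·202.932078≈126.129118
n=10: y≈126.129118, sp=-3, e=sp−y≈-129.129118; I≈-83.988021, D=e−e_prev≈-213.028919; u=1/2·(-129.129118)+1/2·(-83.988021)+1·(-213.028919)≈-319.587489; next y=3/10·126.129118+3/4·(-319.587489)≈-201.851881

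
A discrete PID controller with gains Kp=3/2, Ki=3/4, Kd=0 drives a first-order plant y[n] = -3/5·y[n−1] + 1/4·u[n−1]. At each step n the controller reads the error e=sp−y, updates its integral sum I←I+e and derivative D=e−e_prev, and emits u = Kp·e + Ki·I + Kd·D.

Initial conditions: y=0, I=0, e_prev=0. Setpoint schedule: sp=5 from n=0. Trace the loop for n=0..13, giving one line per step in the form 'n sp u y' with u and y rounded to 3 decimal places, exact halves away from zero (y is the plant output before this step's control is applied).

0 5 11.250 0.000
1 5 8.672 2.813
2 5 15.560 0.480
3 5 11.927 3.602
4 5 19.233 0.821
5 5 14.503 4.316
6 5 22.395 1.036
7 5 16.501 4.977
8 5 25.154 1.139
9 5 18.001 5.605
10 5 27.599 1.137
11 5 19.067 6.217
12 5 29.811 1.036
13 5 19.746 6.831

(exact arithmetic carried between steps; '≈' marks a value shown rounded to 6 d.p. or computed from one; I and e_prev carry over from the previous line; the table rounds u and y to 3 d.p., halves away from zero)
n=0: y=0, sp=5, e=sp−y=5; I=5, D=e−e_prev=5; u=3/2·5+3/4·5+0·5=11.25; next y=-3/5·0+1/4·11.25=2.8125
n=1: y=2.8125, sp=5, e=sp−y=2.1875; I=7.1875, D=e−e_prev=-2.8125; u=3/2·2.1875+3/4·7.1875+0·(-2.8125)=8.671875; next y=-3/5·2.8125+1/4·8.671875≈0.480469
n=2: y≈0.480469, sp=5, e=sp−y≈4.519531; I≈11.707031, D=e−e_prev≈2.332031; u=3/2·4.519531+3/4·11.707031+0·2.332031≈15.559570; next y=-3/5·0.480469+1/4·15.559570≈3.601611
n=3: y≈3.601611, sp=5, e=sp−y≈1.398389; I≈13.105420, D=e−e_prev≈-3.121143; u=3/2·1.398389+3/4·13.105420+0·(-3.121143)≈11.926648; next y=-3/5·3.601611+1/4·11.926648≈0.820695
n=4: y≈0.820695, sp=5, e=sp−y≈4.179305; I≈17.284725, D=e−e_prev≈2.780916; u=3/2·4.179305+3/4·17.284725+0·2.780916≈19.232501; next y=-3/5·0.820695+1/4·19.232501≈4.315708
n=5: y≈4.315708, sp=5, e=sp−y≈0.684292; I≈17.969017, D=e−e_prev≈-3.495013; u=3/2·0.684292+3/4·17.969017+0·(-3.495013)≈14.503200; next y=-3/5·4.315708+1/4·14.503200≈1.036375
n=6: y≈1.036375, sp=5, e=sp−y≈3.963625; I≈21.932641, D=e−e_prev≈3.279333; u=3/2·3.963625+3/4·21.932641+0·3.279333≈22.394918; next y=-3/5·1.036375+1/4·22.394918≈4.976904
n=7: y≈4.976904, sp=5, e=sp−y≈0.023096; I≈21.955737, D=e−e_prev≈-3.940529; u=3/2·0.023096+3/4·21.955737+0·(-3.940529)≈16.501446; next y=-3/5·4.976904+1/4·16.501446≈1.139219
n=8: y≈1.139219, sp=5, e=sp−y≈3.860781; I≈25.816518, D=e−e_prev≈3.837685; u=3/2·3.860781+3/4·25.816518+0·3.837685≈25.153560; next y=-3/5·1.139219+1/4·25.153560≈5.604859
n=9: y≈5.604859, sp=5, e=sp−y≈-0.604859; I≈25.211659, D=e−e_prev≈-4.465640; u=3/2·(-0.604859)+3/4·25.211659+0·(-4.465640)≈18.001456; next y=-3/5·5.604859+1/4·18.001456≈1.137449
n=10: y≈1.137449, sp=5, e=sp−y≈3.862551; I≈29.074211, D=e−e_prev≈4.467410; u=3/2·3.862551+3/4·29.074211+0·4.467410≈27.599485; next y=-3/5·1.137449+1/4·27.599485≈6.217402
n=11: y≈6.217402, sp=5, e=sp−y≈-1.217402; I≈27.856809, D=e−e_prev≈-5.079953; u=3/2·(-1.217402)+3/4·27.856809+0·(-5.079953)≈19.066504; next y=-3/5·6.217402+1/4·19.066504≈1.036185
n=12: y≈1.036185, sp=5, e=sp−y≈3.963815; I≈31.820624, D=e−e_prev≈5.181217; u=3/2·3.963815+3/4·31.820624+0·5.181217≈29.811191; next y=-3/5·1.036185+1/4·29.811191≈6.831087
n=13: y≈6.831087, sp=5, e=sp−y≈-1.831087; I≈29.989537, D=e−e_prev≈-5.794902; u=3/2·(-1.831087)+3/4·29.989537+0·(-5.794902)≈19.745523; next y=-3/5·6.831087+1/4·19.745523≈0.837729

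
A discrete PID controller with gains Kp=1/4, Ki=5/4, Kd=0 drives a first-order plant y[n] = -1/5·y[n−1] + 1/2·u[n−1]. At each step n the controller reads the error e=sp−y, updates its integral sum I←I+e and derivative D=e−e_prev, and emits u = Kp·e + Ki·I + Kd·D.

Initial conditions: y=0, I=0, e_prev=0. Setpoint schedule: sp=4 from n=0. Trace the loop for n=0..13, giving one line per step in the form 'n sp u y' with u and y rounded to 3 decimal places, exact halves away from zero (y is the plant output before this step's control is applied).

0 4 6.000 0.000
1 4 6.500 3.000
2 4 8.275 2.650
3 4 8.526 3.608
4 4 9.116 3.542
5 4 9.227 3.850
6 4 9.424 3.844
7 4 9.470 3.943
8 4 9.536 3.946
9 4 9.555 3.979
10 4 9.577 3.981
11 4 9.584 3.992
12 4 9.592 3.994
13 4 9.594 3.997

(exact arithmetic carried between steps; '≈' marks a value shown rounded to 6 d.p. or computed from one; I and e_prev carry over from the previous line; the table rounds u and y to 3 d.p., halves away from zero)
n=0: y=0, sp=4, e=sp−y=4; I=4, D=e−e_prev=4; u=1/4·4+5/4·4+0·4=6; next y=-1/5·0+1/2·6=3
n=1: y=3, sp=4, e=sp−y=1; I=5, D=e−e_prev=-3; u=1/4·1+5/4·5+0·(-3)=6.5; next y=-1/5·3+1/2·6.5=2.65
n=2: y=2.65, sp=4, e=sp−y=1.35; I=6.35, D=e−e_prev=0.35; u=1/4·1.35+5/4·6.35+0·0.35=8.275; next y=-1/5·2.65+1/2·8.275=3.6075
n=3: y=3.6075, sp=4, e=sp−y=0.3925; I=6.7425, D=e−e_prev=-0.9575; u=1/4·0.3925+5/4·6.7425+0·(-0.9575)=8.52625; next y=-1/5·3.6075+1/2·8.52625=3.541625
n=4: y=3.541625, sp=4, e=sp−y=0.458375; I=7.200875, D=e−e_prev=0.065875; u=1/4·0.458375+5/4·7.200875+0·0.065875≈9.115688; next y=-1/5·3.541625+1/2·9.115688≈3.849519
n=5: y≈3.849519, sp=4, e=sp−y≈0.150481; I≈7.351356, D=e−e_prev≈-0.307894; u=1/4·0.150481+5/4·7.351356+0·(-0.307894)≈9.226816; next y=-1/5·3.849519+1/2·9.226816≈3.843504
n=6: y≈3.843504, sp=4, e=sp−y≈0.156496; I≈7.507852, D=e−e_prev≈0.006015; u=1/4·0.156496+5/4·7.507852+0·0.006015≈9.423939; next y=-1/5·3.843504+1/2·9.423939≈3.943269
n=7: y≈3.943269, sp=4, e=sp−y≈0.056731; I≈7.564583, D=e−e_prev≈-0.099765; u=1/4·0.056731+5/4·7.564583+0·(-0.099765)≈9.469912; next y=-1/5·3.943269+1/2·9.469912≈3.946302
n=8: y≈3.946302, sp=4, e=sp−y≈0.053698; I≈7.618281, D=e−e_prev≈-0.003033; u=1/4·0.053698+5/4·7.618281+0·(-0.003033)≈9.536276; next y=-1/5·3.946302+1/2·9.536276≈3.978877
n=9: y≈3.978877, sp=4, e=sp−y≈0.021123; I≈7.639404, D=e−e_prev≈-0.032575; u=1/4·0.021123+5/4·7.639404+0·(-0.032575)≈9.554535; next y=-1/5·3.978877+1/2·9.554535≈3.981492
n=10: y≈3.981492, sp=4, e=sp−y≈0.018508; I≈7.657912, D=e−e_prev≈-0.002615; u=1/4·0.018508+5/4·7.657912+0·(-0.002615)≈9.577016; next y=-1/5·3.981492+1/2·9.577016≈3.992210
n=11: y≈3.992210, sp=4, e=sp−y≈0.007790; I≈7.665702, D=e−e_prev≈-0.010718; u=1/4·0.007790+5/4·7.665702+0·(-0.010718)≈9.584075; next y=-1/5·3.992210+1/2·9.584075≈3.993595
n=12: y≈3.993595, sp=4, e=sp−y≈0.006405; I≈7.672106, D=e−e_prev≈-0.001386; u=1/4·0.006405+5/4·7.672106+0·(-0.001386)≈9.591734; next y=-1/5·3.993595+1/2·9.591734≈3.997148
n=13: y≈3.997148, sp=4, e=sp−y≈0.002852; I≈7.674958, D=e−e_prev≈-0.003553; u=1/4·0.002852+5/4·7.674958+0·(-0.003553)≈9.594411; next y=-1/5·3.997148+1/2·9.594411≈3.997776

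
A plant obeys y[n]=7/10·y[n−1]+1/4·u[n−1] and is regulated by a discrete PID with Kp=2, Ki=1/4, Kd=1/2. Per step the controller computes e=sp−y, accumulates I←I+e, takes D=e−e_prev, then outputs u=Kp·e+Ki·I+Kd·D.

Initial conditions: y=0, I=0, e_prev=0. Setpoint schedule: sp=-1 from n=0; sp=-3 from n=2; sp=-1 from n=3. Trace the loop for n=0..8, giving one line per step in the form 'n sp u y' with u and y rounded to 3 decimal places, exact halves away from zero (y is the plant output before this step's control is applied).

0 -1 -2.750 0.000
1 -1 -0.609 -0.688
2 -3 -6.679 -0.634
3 -1 3.325 -2.113
4 -1 -2.166 -0.648
5 -1 -0.567 -0.995
6 -1 -1.173 -0.838
7 -1 -1.020 -0.880
8 -1 -1.096 -0.871

(exact arithmetic carried between steps; '≈' marks a value shown rounded to 6 d.p. or computed from one; I and e_prev carry over from the previous line; the table rounds u and y to 3 d.p., halves away from zero)
n=0: y=0, sp=-1, e=sp−y=-1; I=-1, D=e−e_prev=-1; u=2·(-1)+1/4·(-1)+1/2·(-1)=-2.75; next y=7/10·0+1/4·(-2.75)=-0.6875
n=1: y=-0.6875, sp=-1, e=sp−y=-0.3125; I=-1.3125, D=e−e_prev=0.6875; u=2·(-0.3125)+1/4·(-1.3125)+1/2·0.6875=-0.609375; next y=7/10·(-0.6875)+1/4·(-0.609375)≈-0.633594
n=2: y≈-0.633594, sp=-3, e=sp−y≈-2.366406; I≈-3.678906, D=e−e_prev≈-2.053906; u=2·(-2.366406)+1/4·(-3.678906)+1/2·(-2.053906)≈-6.679492; next y=7/10·(-0.633594)+1/4·(-6.679492)≈-2.113389
n=3: y≈-2.113389, sp=-1, e=sp−y≈1.113389; I≈-2.565518, D=e−e_prev≈3.479795; u=2·1.113389+1/4·(-2.565518)+1/2·3.479795≈3.325295; next y=7/10·(-2.113389)+1/4·3.325295≈-0.648048
n=4: y≈-0.648048, sp=-1, e=sp−y≈-0.351952; I≈-2.917469, D=e−e_prev≈-1.465340; u=2·(-0.351952)+1/4·(-2.917469)+1/2·(-1.465340)≈-2.165941; next y=7/10·(-0.648048)+1/4·(-2.165941)≈-0.995119
n=5: y≈-0.995119, sp=-1, e=sp−y≈-0.004881; I≈-2.922350, D=e−e_prev≈0.347071; u=2·(-0.004881)+1/4·(-2.922350)+1/2·0.347071≈-0.566814; next y=7/10·(-0.995119)+1/4·(-0.566814)≈-0.838287
n=6: y≈-0.838287, sp=-1, e=sp−y≈-0.161713; I≈-3.084063, D=e−e_prev≈-0.156832; u=2·(-0.161713)+1/4·(-3.084063)+1/2·(-0.156832)≈-1.172858; next y=7/10·(-0.838287)+1/4·(-1.172858)≈-0.880015
n=7: y≈-0.880015, sp=-1, e=sp−y≈-0.119985; I≈-3.204048, D=e−e_prev≈0.041729; u=2·(-0.119985)+1/4·(-3.204048)+1/2·0.041729≈-1.020117; next y=7/10·(-0.880015)+1/4·(-1.020117)≈-0.871040
n=8: y≈-0.871040, sp=-1, e=sp−y≈-0.128960; I≈-3.333008, D=e−e_prev≈-0.008975; u=2·(-0.128960)+1/4·(-3.333008)+1/2·(-0.008975)≈-1.095660; next y=7/10·(-0.871040)+1/4·(-1.095660)≈-0.883643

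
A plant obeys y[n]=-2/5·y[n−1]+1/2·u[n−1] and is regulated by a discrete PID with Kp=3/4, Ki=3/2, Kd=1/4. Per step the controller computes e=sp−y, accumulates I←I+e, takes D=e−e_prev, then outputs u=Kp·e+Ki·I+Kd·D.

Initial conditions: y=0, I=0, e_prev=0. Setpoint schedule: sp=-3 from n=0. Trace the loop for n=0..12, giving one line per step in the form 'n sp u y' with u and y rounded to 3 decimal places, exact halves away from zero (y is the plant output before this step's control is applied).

(exact arithmetic carried between steps; '≈' marks a value shown rounded to 6 d.p. or computed from one; I and e_prev carry over from the previous line; the table rounds u and y to 3 d.p., halves away from zero)
n=0: y=0, sp=-3, e=sp−y=-3; I=-3, D=e−e_prev=-3; u=3/4·(-3)+3/2·(-3)+1/4·(-3)=-7.5; next y=-2/5·0+1/2·(-7.5)=-3.75
n=1: y=-3.75, sp=-3, e=sp−y=0.75; I=-2.25, D=e−e_prev=3.75; u=3/4·0.75+3/2·(-2.25)+1/4·3.75=-1.875; next y=-2/5·(-3.75)+1/2·(-1.875)=0.5625
n=2: y=0.5625, sp=-3, e=sp−y=-3.5625; I=-5.8125, D=e−e_prev=-4.3125; u=3/4·(-3.5625)+3/2·(-5.8125)+1/4·(-4.3125)=-12.46875; next y=-2/5·0.5625+1/2·(-12.46875)=-6.459375
n=3: y=-6.459375, sp=-3, e=sp−y=3.459375; I=-2.353125, D=e−e_prev=7.021875; u=3/4·3.459375+3/2·(-2.353125)+1/4·7.021875≈0.820313; next y=-2/5·(-6.459375)+1/2·0.820313≈2.993906
n=4: y≈2.993906, sp=-3, e=sp−y≈-5.993906; I≈-8.347031, D=e−e_prev≈-9.453281; u=3/4·(-5.993906)+3/2·(-8.347031)+1/4·(-9.453281)≈-19.379297; next y=-2/5·2.993906+1/2·(-19.379297)≈-10.887211
n=5: y≈-10.887211, sp=-3, e=sp−y≈7.887211; I≈-0.459820, D=e−e_prev≈13.881117; u=3/4·7.887211+3/2·(-0.459820)+1/4·13.881117≈8.695957; next y=-2/5·(-10.887211)+1/2·8.695957≈8.702863
n=6: y≈8.702863, sp=-3, e=sp−y≈-11.702863; I≈-12.162683, D=e−e_prev≈-19.590074; u=3/4·(-11.702863)+3/2·(-12.162683)+1/4·(-19.590074)≈-31.918690; next y=-2/5·8.702863+1/2·(-31.918690)≈-19.440490
n=7: y≈-19.440490, sp=-3, e=sp−y≈16.440490; I≈4.277807, D=e−e_prev≈28.143353; u=3/4·16.440490+3/2·4.277807+1/4·28.143353≈25.782917; next y=-2/5·(-19.440490)+1/2·25.782917≈20.667655
n=8: y≈20.667655, sp=-3, e=sp−y≈-23.667655; I≈-19.389847, D=e−e_prev≈-40.108145; u=3/4·(-23.667655)+3/2·(-19.389847)+1/4·(-40.108145)≈-56.862548; next y=-2/5·20.667655+1/2·(-56.862548)≈-36.698336
n=9: y≈-36.698336, sp=-3, e=sp−y≈33.698336; I≈14.308489, D=e−e_prev≈57.365991; u=3/4·33.698336+3/2·14.308489+1/4·57.365991≈61.077982; next y=-2/5·(-36.698336)+1/2·61.077982≈45.218326
n=10: y≈45.218326, sp=-3, e=sp−y≈-48.218326; I≈-33.909837, D=e−e_prev≈-81.916662; u=3/4·(-48.218326)+3/2·(-33.909837)+1/4·(-81.916662)≈-107.507665; next y=-2/5·45.218326+1/2·(-107.507665)≈-71.841163
n=11: y≈-71.841163, sp=-3, e=sp−y≈68.841163; I≈34.931326, D=e−e_prev≈117.059488; u=3/4·68.841163+3/2·34.931326+1/4·117.059488≈133.292733; next y=-2/5·(-71.841163)+1/2·133.292733≈95.382832
n=12: y≈95.382832, sp=-3, e=sp−y≈-98.382832; I≈-63.451506, D=e−e_prev≈-167.223994; u=3/4·(-98.382832)+3/2·(-63.451506)+1/4·(-167.223994)≈-210.770381; next y=-2/5·95.382832+1/2·(-210.770381)≈-143.538323

0 -3 -7.500 0.000
1 -3 -1.875 -3.750
2 -3 -12.469 0.563
3 -3 0.820 -6.459
4 -3 -19.379 2.994
5 -3 8.696 -10.887
6 -3 -31.919 8.703
7 -3 25.783 -19.440
8 -3 -56.863 20.668
9 -3 61.078 -36.698
10 -3 -107.508 45.218
11 -3 133.293 -71.841
12 -3 -210.770 95.383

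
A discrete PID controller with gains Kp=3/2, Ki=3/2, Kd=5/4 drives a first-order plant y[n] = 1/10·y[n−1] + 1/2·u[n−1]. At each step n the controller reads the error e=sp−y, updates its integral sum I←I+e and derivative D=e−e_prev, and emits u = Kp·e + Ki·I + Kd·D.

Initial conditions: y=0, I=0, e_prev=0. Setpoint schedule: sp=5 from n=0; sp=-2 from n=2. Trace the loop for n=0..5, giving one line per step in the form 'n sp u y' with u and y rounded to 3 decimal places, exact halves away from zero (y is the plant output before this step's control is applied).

0 5 21.250 0.000
1 5 -22.656 10.625
2 -2 41.223 -10.266
3 -2 -90.606 19.585
4 -2 181.780 -43.345
5 -2 -386.940 86.555

(exact arithmetic carried between steps; '≈' marks a value shown rounded to 6 d.p. or computed from one; I and e_prev carry over from the previous line; the table rounds u and y to 3 d.p., halves away from zero)
n=0: y=0, sp=5, e=sp−y=5; I=5, D=e−e_prev=5; u=3/2·5+3/2·5+5/4·5=21.25; next y=1/10·0+1/2·21.25=10.625
n=1: y=10.625, sp=5, e=sp−y=-5.625; I=-0.625, D=e−e_prev=-10.625; u=3/2·(-5.625)+3/2·(-0.625)+5/4·(-10.625)=-22.65625; next y=1/10·10.625+1/2·(-22.65625)=-10.265625
n=2: y=-10.265625, sp=-2, e=sp−y=8.265625; I=7.640625, D=e−e_prev=13.890625; u=3/2·8.265625+3/2·7.640625+5/4·13.890625≈41.222656; next y=1/10·(-10.265625)+1/2·41.222656≈19.584766
n=3: y≈19.584766, sp=-2, e=sp−y≈-21.584766; I≈-13.944141, D=e−e_prev≈-29.850391; u=3/2·(-21.584766)+3/2·(-13.944141)+5/4·(-29.850391)≈-90.606348; next y=1/10·19.584766+1/2·(-90.606348)≈-43.344697
n=4: y≈-43.344697, sp=-2, e=sp−y≈41.344697; I≈27.400557, D=e−e_prev≈62.929463; u=3/2·41.344697+3/2·27.400557+5/4·62.929463≈181.779709; next y=1/10·(-43.344697)+1/2·181.779709≈86.555385
n=5: y≈86.555385, sp=-2, e=sp−y≈-88.555385; I≈-61.154828, D=e−e_prev≈-129.900082; u=3/2·(-88.555385)+3/2·(-61.154828)+5/4·(-129.900082)≈-386.940423; next y=1/10·86.555385+1/2·(-386.940423)≈-184.814673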